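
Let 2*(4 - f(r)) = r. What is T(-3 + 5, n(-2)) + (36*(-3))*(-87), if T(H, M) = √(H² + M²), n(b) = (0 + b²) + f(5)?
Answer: 9396 + √137/2 ≈ 9401.9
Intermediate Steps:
f(r) = 4 - r/2
n(b) = 3/2 + b² (n(b) = (0 + b²) + (4 - ½*5) = b² + (4 - 5/2) = b² + 3/2 = 3/2 + b²)
T(-3 + 5, n(-2)) + (36*(-3))*(-87) = √((-3 + 5)² + (3/2 + (-2)²)²) + (36*(-3))*(-87) = √(2² + (3/2 + 4)²) - 108*(-87) = √(4 + (11/2)²) + 9396 = √(4 + 121/4) + 9396 = √(137/4) + 9396 = √137/2 + 9396 = 9396 + √137/2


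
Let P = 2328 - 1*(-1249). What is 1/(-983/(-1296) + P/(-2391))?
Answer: -1032912/761813 ≈ -1.3559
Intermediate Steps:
P = 3577 (P = 2328 + 1249 = 3577)
1/(-983/(-1296) + P/(-2391)) = 1/(-983/(-1296) + 3577/(-2391)) = 1/(-983*(-1/1296) + 3577*(-1/2391)) = 1/(983/1296 - 3577/2391) = 1/(-761813/1032912) = -1032912/761813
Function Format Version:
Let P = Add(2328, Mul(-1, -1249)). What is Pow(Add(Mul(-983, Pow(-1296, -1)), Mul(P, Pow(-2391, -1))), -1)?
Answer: Rational(-1032912, 761813) ≈ -1.3559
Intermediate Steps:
P = 3577 (P = Add(2328, 1249) = 3577)
Pow(Add(Mul(-983, Pow(-1296, -1)), Mul(P, Pow(-2391, -1))), -1) = Pow(Add(Mul(-983, Pow(-1296, -1)), Mul(3577, Pow(-2391, -1))), -1) = Pow(Add(Mul(-983, Rational(-1, 1296)), Mul(3577, Rational(-1, 2391))), -1) = Pow(Add(Rational(983, 1296), Rational(-3577, 2391)), -1) = Pow(Rational(-761813, 1032912), -1) = Rational(-1032912, 761813)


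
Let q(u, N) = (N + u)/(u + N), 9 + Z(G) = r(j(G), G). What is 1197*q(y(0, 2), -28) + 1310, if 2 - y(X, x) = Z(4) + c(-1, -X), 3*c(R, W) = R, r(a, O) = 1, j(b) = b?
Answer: 2507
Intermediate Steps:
Z(G) = -8 (Z(G) = -9 + 1 = -8)
c(R, W) = R/3
y(X, x) = 31/3 (y(X, x) = 2 - (-8 + (⅓)*(-1)) = 2 - (-8 - ⅓) = 2 - 1*(-25/3) = 2 + 25/3 = 31/3)
q(u, N) = 1 (q(u, N) = (N + u)/(N + u) = 1)
1197*q(y(0, 2), -28) + 1310 = 1197*1 + 1310 = 1197 + 1310 = 2507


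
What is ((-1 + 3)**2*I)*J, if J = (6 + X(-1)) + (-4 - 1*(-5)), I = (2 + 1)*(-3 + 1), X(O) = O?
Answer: -144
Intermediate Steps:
I = -6 (I = 3*(-2) = -6)
J = 6 (J = (6 - 1) + (-4 - 1*(-5)) = 5 + (-4 + 5) = 5 + 1 = 6)
((-1 + 3)**2*I)*J = ((-1 + 3)**2*(-6))*6 = (2**2*(-6))*6 = (4*(-6))*6 = -24*6 = -144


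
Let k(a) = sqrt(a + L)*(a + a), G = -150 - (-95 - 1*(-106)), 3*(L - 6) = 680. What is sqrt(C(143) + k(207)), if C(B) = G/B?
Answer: sqrt(-23023 + 2821962*sqrt(3957))/143 ≈ 93.165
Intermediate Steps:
L = 698/3 (L = 6 + (1/3)*680 = 6 + 680/3 = 698/3 ≈ 232.67)
G = -161 (G = -150 - (-95 + 106) = -150 - 1*11 = -150 - 11 = -161)
C(B) = -161/B
k(a) = 2*a*sqrt(698/3 + a) (k(a) = sqrt(a + 698/3)*(a + a) = sqrt(698/3 + a)*(2*a) = 2*a*sqrt(698/3 + a))
sqrt(C(143) + k(207)) = sqrt(-161/143 + (2/3)*207*sqrt(2094 + 9*207)) = sqrt(-161*1/143 + (2/3)*207*sqrt(2094 + 1863)) = sqrt(-161/143 + (2/3)*207*sqrt(3957)) = sqrt(-161/143 + 138*sqrt(3957))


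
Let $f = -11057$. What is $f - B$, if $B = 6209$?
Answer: $-17266$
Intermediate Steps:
$f - B = -11057 - 6209 = -17266$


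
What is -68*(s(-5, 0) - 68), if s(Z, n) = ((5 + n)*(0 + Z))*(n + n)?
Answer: 4624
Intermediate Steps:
s(Z, n) = 2*Z*n*(5 + n) (s(Z, n) = ((5 + n)*Z)*(2*n) = (Z*(5 + n))*(2*n) = 2*Z*n*(5 + n))
-68*(s(-5, 0) - 68) = -68*(2*(-5)*0*(5 + 0) - 68) = -68*(2*(-5)*0*5 - 68) = -68*(0 - 68) = -68*(-68) = 4624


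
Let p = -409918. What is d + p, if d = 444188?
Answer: 34270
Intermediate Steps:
d + p = 444188 - 409918 = 34270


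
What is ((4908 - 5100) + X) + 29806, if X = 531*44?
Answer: 52978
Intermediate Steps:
X = 23364
((4908 - 5100) + X) + 29806 = ((4908 - 5100) + 23364) + 29806 = (-192 + 23364) + 29806 = 23172 + 29806 = 52978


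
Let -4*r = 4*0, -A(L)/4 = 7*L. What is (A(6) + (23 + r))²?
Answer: 21025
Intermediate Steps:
A(L) = -28*L
r = 0 (r = -0 = -¼*0 = 0)
(A(6) + (23 + r))² = (-28*6 + (23 + 0))² = (-168 + 23)² = (-145)² = 21025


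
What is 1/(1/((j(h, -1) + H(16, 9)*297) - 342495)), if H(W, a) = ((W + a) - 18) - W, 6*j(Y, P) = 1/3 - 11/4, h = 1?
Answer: -24852125/72 ≈ -3.4517e+5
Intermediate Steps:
j(Y, P) = -29/72 (j(Y, P) = (1/3 - 11/4)/6 = (1*(⅓) - 11*¼)/6 = (⅓ - 11/4)/6 = (⅙)*(-29/12) = -29/72)
H(W, a) = -18 + a (H(W, a) = (-18 + W + a) - W = -18 + a)
1/(1/((j(h, -1) + H(16, 9)*297) - 342495)) = 1/(1/((-29/72 + (-18 + 9)*297) - 342495)) = 1/(1/((-29/72 - 9*297) - 342495)) = 1/(1/((-29/72 - 2673) - 342495)) = 1/(1/(-192485/72 - 342495)) = 1/(1/(-24852125/72)) = 1/(-72/24852125) = -24852125/72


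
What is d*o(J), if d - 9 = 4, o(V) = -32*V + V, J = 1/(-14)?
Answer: 403/14 ≈ 28.786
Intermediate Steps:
J = -1/14 ≈ -0.071429
o(V) = -31*V
d = 13 (d = 9 + 4 = 13)
d*o(J) = 13*(-31*(-1/14)) = 13*(31/14) = 403/14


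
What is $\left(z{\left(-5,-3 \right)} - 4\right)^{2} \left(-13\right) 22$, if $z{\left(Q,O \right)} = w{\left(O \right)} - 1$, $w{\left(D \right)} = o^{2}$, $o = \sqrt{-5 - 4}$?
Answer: $-56056$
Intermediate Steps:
$o = 3 i$ ($o = \sqrt{-9} = 3 i \approx 3.0 i$)
$w{\left(D \right)} = -9$ ($w{\left(D \right)} = \left(3 i\right)^{2} = -9$)
$z{\left(Q,O \right)} = -10$ ($z{\left(Q,O \right)} = -9 - 1 = -10$)
$\left(z{\left(-5,-3 \right)} - 4\right)^{2} \left(-13\right) 22 = \left(-10 - 4\right)^{2} \left(-13\right) 22 = \left(-14\right)^{2} \left(-13\right) 22 = 196 \left(-13\right) 22 = \left(-2548\right) 22 = -56056$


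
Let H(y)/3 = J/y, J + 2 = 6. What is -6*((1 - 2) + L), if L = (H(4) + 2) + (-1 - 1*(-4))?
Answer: -42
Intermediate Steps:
J = 4 (J = -2 + 6 = 4)
H(y) = 12/y (H(y) = 3*(4/y) = 12/y)
L = 8 (L = (12/4 + 2) + (-1 - 1*(-4)) = (12*(¼) + 2) + (-1 + 4) = (3 + 2) + 3 = 5 + 3 = 8)
-6*((1 - 2) + L) = -6*((1 - 2) + 8) = -6*(-1 + 8) = -6*7 = -42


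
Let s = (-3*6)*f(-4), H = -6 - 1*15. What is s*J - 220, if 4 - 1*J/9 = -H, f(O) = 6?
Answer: 16304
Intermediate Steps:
H = -21 (H = -6 - 15 = -21)
J = -153 (J = 36 - (-9)*(-21) = 36 - 9*21 = 36 - 189 = -153)
s = -108 (s = -3*6*6 = -18*6 = -108)
s*J - 220 = -108*(-153) - 220 = 16524 - 220 = 16304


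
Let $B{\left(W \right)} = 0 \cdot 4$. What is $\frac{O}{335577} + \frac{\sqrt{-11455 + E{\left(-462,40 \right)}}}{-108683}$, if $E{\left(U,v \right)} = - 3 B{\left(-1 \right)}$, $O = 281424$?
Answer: $\frac{8528}{10169} - \frac{i \sqrt{11455}}{108683} \approx 0.83863 - 0.00098477 i$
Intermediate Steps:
$B{\left(W \right)} = 0$
$E{\left(U,v \right)} = 0$ ($E{\left(U,v \right)} = \left(-3\right) 0 = 0$)
$\frac{O}{335577} + \frac{\sqrt{-11455 + E{\left(-462,40 \right)}}}{-108683} = \frac{281424}{335577} + \frac{\sqrt{-11455 + 0}}{-108683} = 281424 \cdot \frac{1}{335577} + \sqrt{-11455} \left(- \frac{1}{108683}\right) = \frac{8528}{10169} + i \sqrt{11455} \left(- \frac{1}{108683}\right) = \frac{8528}{10169} - \frac{i \sqrt{11455}}{108683}$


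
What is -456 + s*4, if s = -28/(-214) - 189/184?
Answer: -2262079/4922 ≈ -459.59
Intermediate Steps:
s = -17647/19688 (s = -28*(-1/214) - 189*1/184 = 14/107 - 189/184 = -17647/19688 ≈ -0.89633)
-456 + s*4 = -456 - 17647/19688*4 = -456 - 17647/4922 = -2262079/4922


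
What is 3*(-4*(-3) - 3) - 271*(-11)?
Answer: 3008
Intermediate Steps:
3*(-4*(-3) - 3) - 271*(-11) = 3*(12 - 3) + 2981 = 3*9 + 2981 = 27 + 2981 = 3008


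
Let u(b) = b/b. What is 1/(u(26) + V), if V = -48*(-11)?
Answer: 1/529 ≈ 0.0018904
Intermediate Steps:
u(b) = 1
V = 528
1/(u(26) + V) = 1/(1 + 528) = 1/529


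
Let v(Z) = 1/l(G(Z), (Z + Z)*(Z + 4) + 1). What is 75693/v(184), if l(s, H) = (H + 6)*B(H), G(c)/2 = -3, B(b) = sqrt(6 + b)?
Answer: 5237274363*sqrt(69191) ≈ 1.3776e+12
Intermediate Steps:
G(c) = -6 (G(c) = 2*(-3) = -6)
l(s, H) = (6 + H)**(3/2) (l(s, H) = (H + 6)*sqrt(6 + H) = (6 + H)*sqrt(6 + H) = (6 + H)**(3/2))
v(Z) = (7 + 2*Z*(4 + Z))**(-3/2) (v(Z) = 1/((6 + ((Z + Z)*(Z + 4) + 1))**(3/2)) = 1/((6 + ((2*Z)*(4 + Z) + 1))**(3/2)) = 1/((6 + (2*Z*(4 + Z) + 1))**(3/2)) = 1/((6 + (1 + 2*Z*(4 + Z)))**(3/2)) = 1/((7 + 2*Z*(4 + Z))**(3/2)) = (7 + 2*Z*(4 + Z))**(-3/2))
75693/v(184) = 75693/((7 + 2*184**2 + 8*184)**(-3/2)) = 75693/((7 + 2*33856 + 1472)**(-3/2)) = 75693/((7 + 67712 + 1472)**(-3/2)) = 75693/(69191**(-3/2)) = 75693/((sqrt(69191)/4787394481)) = 75693*(69191*sqrt(69191)) = 5237274363*sqrt(69191)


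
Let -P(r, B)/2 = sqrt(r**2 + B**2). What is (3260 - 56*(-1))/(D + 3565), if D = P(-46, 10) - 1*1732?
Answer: 6078228/3351025 + 13264*sqrt(554)/3351025 ≈ 1.9070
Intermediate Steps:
P(r, B) = -2*sqrt(B**2 + r**2) (P(r, B) = -2*sqrt(r**2 + B**2) = -2*sqrt(B**2 + r**2))
D = -1732 - 4*sqrt(554) (D = -2*sqrt(10**2 + (-46)**2) - 1*1732 = -2*sqrt(100 + 2116) - 1732 = -4*sqrt(554) - 1732 = -1732 - 4*sqrt(554) ≈ -1826.1)
(3260 - 56*(-1))/(D + 3565) = (3260 - 56*(-1))/((-1732 - 4*sqrt(554)) + 3565) = (3260 + 56)/(1833 - 4*sqrt(554)) = 3316/(1833 - 4*sqrt(554))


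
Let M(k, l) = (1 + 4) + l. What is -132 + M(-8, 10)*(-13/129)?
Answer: -5741/43 ≈ -133.51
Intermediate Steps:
M(k, l) = 5 + l
-132 + M(-8, 10)*(-13/129) = -132 + (5 + 10)*(-13/129) = -132 + 15*(-13*1/129) = -132 + 15*(-13/129) = -132 - 65/43 = -5741/43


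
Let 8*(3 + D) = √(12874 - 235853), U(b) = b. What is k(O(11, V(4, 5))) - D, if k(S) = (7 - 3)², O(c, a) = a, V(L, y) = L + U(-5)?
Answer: 19 - I*√222979/8 ≈ 19.0 - 59.026*I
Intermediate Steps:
V(L, y) = -5 + L (V(L, y) = L - 5 = -5 + L)
D = -3 + I*√222979/8 (D = -3 + √(12874 - 235853)/8 = -3 + √(-222979)/8 = -3 + (I*√222979)/8 = -3 + I*√222979/8 ≈ -3.0 + 59.026*I)
k(S) = 16 (k(S) = 4² = 16)
k(O(11, V(4, 5))) - D = 16 - (-3 + I*√222979/8) = 16 + (3 - I*√222979/8) = 19 - I*√222979/8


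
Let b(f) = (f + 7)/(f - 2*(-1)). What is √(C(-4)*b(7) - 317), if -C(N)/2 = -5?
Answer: I*√2713/3 ≈ 17.362*I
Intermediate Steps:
b(f) = (7 + f)/(2 + f) (b(f) = (7 + f)/(f + 2) = (7 + f)/(2 + f))
C(N) = 10 (C(N) = -2*(-5) = 10)
√(C(-4)*b(7) - 317) = √(10*((7 + 7)/(2 + 7)) - 317) = √(10*(14/9) - 317) = √(140/9 - 317) = √(-2713/9) = I*√2713/3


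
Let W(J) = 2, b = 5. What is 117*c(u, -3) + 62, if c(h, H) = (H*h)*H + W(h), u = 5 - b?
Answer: 296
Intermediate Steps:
u = 0 (u = 5 - 1*5 = 5 - 5 = 0)
c(h, H) = 2 + h*H² (c(h, H) = (H*h)*H + 2 = h*H² + 2 = 2 + h*H²)
117*c(u, -3) + 62 = 117*(2 + 0*(-3)²) + 62 = 117*(2 + 0*9) + 62 = 117*(2 + 0) + 62 = 117*2 + 62 = 234 + 62 = 296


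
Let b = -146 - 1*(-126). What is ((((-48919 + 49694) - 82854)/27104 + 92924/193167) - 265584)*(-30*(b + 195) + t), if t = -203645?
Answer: 22343802779214264235/402738336 ≈ 5.5480e+10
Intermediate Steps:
b = -20 (b = -146 + 126 = -20)
((((-48919 + 49694) - 82854)/27104 + 92924/193167) - 265584)*(-30*(b + 195) + t) = ((((-48919 + 49694) - 82854)/27104 + 92924/193167) - 265584)*(-30*(-20 + 195) - 203645) = (((775 - 82854)*(1/27104) + 92924*(1/193167)) - 265584)*(-30*175 - 203645) = ((-82079*1/27104 + 7148/14859) - 265584)*(-5250 - 203645) = ((-82079/27104 + 7148/14859) - 265584)*(-208895) = (-1025872469/402738336 - 265584)*(-208895) = -106961884100693/402738336*(-208895) = 22343802779214264235/402738336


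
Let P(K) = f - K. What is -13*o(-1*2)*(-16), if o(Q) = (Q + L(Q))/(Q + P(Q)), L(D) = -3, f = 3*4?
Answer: -260/3 ≈ -86.667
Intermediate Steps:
f = 12
P(K) = 12 - K
o(Q) = -1/4 + Q/12 (o(Q) = (Q - 3)/(Q + (12 - Q)) = (-3 + Q)/12 = (-3 + Q)*(1/12) = -1/4 + Q/12)
-13*o(-1*2)*(-16) = -13*(-1/4 + (-1*2)/12)*(-16) = -13*(-1/4 + (1/12)*(-2))*(-16) = -13*(-1/4 - 1/6)*(-16) = -13*(-5/12)*(-16) = (65/12)*(-16) = -260/3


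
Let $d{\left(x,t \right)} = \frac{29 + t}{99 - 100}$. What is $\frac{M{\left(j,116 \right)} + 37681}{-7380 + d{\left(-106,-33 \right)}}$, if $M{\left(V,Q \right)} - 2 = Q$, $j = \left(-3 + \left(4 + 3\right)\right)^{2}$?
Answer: $- \frac{37799}{7376} \approx -5.1246$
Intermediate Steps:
$d{\left(x,t \right)} = -29 - t$ ($d{\left(x,t \right)} = \frac{29 + t}{-1} = \left(29 + t\right) \left(-1\right) = -29 - t$)
$j = 16$ ($j = \left(-3 + 7\right)^{2} = 4^{2} = 16$)
$M{\left(V,Q \right)} = 2 + Q$
$\frac{M{\left(j,116 \right)} + 37681}{-7380 + d{\left(-106,-33 \right)}} = \frac{\left(2 + 116\right) + 37681}{-7380 - -4} = \frac{118 + 37681}{-7380 + \left(-29 + 33\right)} = \frac{37799}{-7380 + 4} = \frac{37799}{-7376} = 37799 \left(- \frac{1}{7376}\right) = - \frac{37799}{7376}$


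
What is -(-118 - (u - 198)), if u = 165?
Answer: 85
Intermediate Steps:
-(-118 - (u - 198)) = -(-118 - (165 - 198)) = -(-118 - 1*(-33)) = -(-118 + 33) = -1*(-85) = 85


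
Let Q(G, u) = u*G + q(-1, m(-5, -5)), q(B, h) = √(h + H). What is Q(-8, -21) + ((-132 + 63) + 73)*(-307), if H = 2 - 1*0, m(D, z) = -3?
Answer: -1060 + I ≈ -1060.0 + 1.0*I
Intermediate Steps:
H = 2 (H = 2 + 0 = 2)
q(B, h) = √(2 + h) (q(B, h) = √(h + 2) = √(2 + h))
Q(G, u) = I + G*u (Q(G, u) = u*G + √(2 - 3) = G*u + √(-1) = G*u + I = I + G*u)
Q(-8, -21) + ((-132 + 63) + 73)*(-307) = (I - 8*(-21)) + ((-132 + 63) + 73)*(-307) = (I + 168) + (-69 + 73)*(-307) = (168 + I) + 4*(-307) = (168 + I) - 1228 = -1060 + I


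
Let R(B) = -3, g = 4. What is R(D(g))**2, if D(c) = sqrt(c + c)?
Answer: 9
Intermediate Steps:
D(c) = sqrt(2)*sqrt(c) (D(c) = sqrt(2*c) = sqrt(2)*sqrt(c))
R(D(g))**2 = (-3)**2 = 9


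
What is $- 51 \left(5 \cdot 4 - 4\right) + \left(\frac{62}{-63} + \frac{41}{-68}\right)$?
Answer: $- \frac{3502543}{4284} \approx -817.59$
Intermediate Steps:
$- 51 \left(5 \cdot 4 - 4\right) + \left(\frac{62}{-63} + \frac{41}{-68}\right) = - 51 \left(20 - 4\right) + \left(62 \left(- \frac{1}{63}\right) + 41 \left(- \frac{1}{68}\right)\right) = \left(-51\right) 16 - \frac{6799}{4284} = -816 - \frac{6799}{4284} = - \frac{3502543}{4284}$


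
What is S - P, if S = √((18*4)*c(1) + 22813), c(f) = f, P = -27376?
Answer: 27376 + √22885 ≈ 27527.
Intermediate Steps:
S = √22885 (S = √((18*4)*1 + 22813) = √(72*1 + 22813) = √(72 + 22813) = √22885 ≈ 151.28)
S - P = √22885 - 1*(-27376) = √22885 + 27376 = 27376 + √22885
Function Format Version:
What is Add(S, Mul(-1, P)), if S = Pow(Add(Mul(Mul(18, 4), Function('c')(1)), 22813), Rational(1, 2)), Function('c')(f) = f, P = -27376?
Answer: Add(27376, Pow(22885, Rational(1, 2))) ≈ 27527.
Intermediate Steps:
S = Pow(22885, Rational(1, 2)) (S = Pow(Add(Mul(Mul(18, 4), 1), 22813), Rational(1, 2)) = Pow(Add(Mul(72, 1), 22813), Rational(1, 2)) = Pow(Add(72, 22813), Rational(1, 2)) = Pow(22885, Rational(1, 2)) ≈ 151.28)
Add(S, Mul(-1, P)) = Add(Pow(22885, Rational(1, 2)), Mul(-1, -27376)) = Add(Pow(22885, Rational(1, 2)), 27376) = Add(27376, Pow(22885, Rational(1, 2)))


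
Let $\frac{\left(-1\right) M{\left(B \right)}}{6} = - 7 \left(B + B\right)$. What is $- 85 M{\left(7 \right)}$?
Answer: $-49980$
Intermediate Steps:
$M{\left(B \right)} = 84 B$ ($M{\left(B \right)} = - 6 \left(- 7 \left(B + B\right)\right) = - 6 \left(- 7 \cdot 2 B\right) = - 6 \left(- 14 B\right) = 84 B$)
$- 85 M{\left(7 \right)} = - 85 \cdot 84 \cdot 7 = \left(-85\right) 588 = -49980$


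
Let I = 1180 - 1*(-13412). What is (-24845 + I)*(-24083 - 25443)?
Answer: 507790078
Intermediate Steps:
I = 14592 (I = 1180 + 13412 = 14592)
(-24845 + I)*(-24083 - 25443) = (-24845 + 14592)*(-24083 - 25443) = -10253*(-49526) = 507790078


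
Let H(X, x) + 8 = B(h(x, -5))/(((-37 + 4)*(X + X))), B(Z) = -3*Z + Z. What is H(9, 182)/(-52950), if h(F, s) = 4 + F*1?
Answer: 73/524205 ≈ 0.00013926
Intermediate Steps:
h(F, s) = 4 + F
B(Z) = -2*Z
H(X, x) = -8 - (-8 - 2*x)/(66*X) (H(X, x) = -8 + (-2*(4 + x))/(((-37 + 4)*(X + X))) = -8 + (-8 - 2*x)/((-66*X)) = -8 + (-8 - 2*x)*(-1/(66*X)) = -8 - (-8 - 2*x)/(66*X))
H(9, 182)/(-52950) = ((1/33)*(4 + 182 - 264*9)/9)/(-52950) = ((1/33)*(⅑)*(4 + 182 - 2376))*(-1/52950) = ((1/33)*(⅑)*(-2190))*(-1/52950) = -730/99*(-1/52950) = 73/524205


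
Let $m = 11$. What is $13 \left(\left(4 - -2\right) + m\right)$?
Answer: $221$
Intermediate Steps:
$13 \left(\left(4 - -2\right) + m\right) = 13 \left(\left(4 - -2\right) + 11\right) = 13 \left(\left(4 + 2\right) + 11\right) = 13 \left(6 + 11\right) = 13 \cdot 17 = 221$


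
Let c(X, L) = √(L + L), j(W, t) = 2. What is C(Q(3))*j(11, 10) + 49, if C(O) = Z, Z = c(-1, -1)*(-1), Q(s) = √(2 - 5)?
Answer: 49 - 2*I*√2 ≈ 49.0 - 2.8284*I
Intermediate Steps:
Q(s) = I*√3 (Q(s) = √(-3) = I*√3)
c(X, L) = √2*√L (c(X, L) = √(2*L) = √2*√L)
Z = -I*√2 (Z = (√2*√(-1))*(-1) = (√2*I)*(-1) = (I*√2)*(-1) = -I*√2 ≈ -1.4142*I)
C(O) = -I*√2
C(Q(3))*j(11, 10) + 49 = -I*√2*2 + 49 = -2*I*√2 + 49 = 49 - 2*I*√2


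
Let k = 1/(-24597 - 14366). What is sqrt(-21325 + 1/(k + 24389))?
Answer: I*sqrt(19256697245161016812122)/950268606 ≈ 146.03*I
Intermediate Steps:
k = -1/38963 (k = 1/(-38963) = -1/38963 ≈ -2.5665e-5)
sqrt(-21325 + 1/(k + 24389)) = sqrt(-21325 + 1/(-1/38963 + 24389)) = sqrt(-21325 + 1/(950268606/38963)) = sqrt(-21325 + 38963/950268606) = sqrt(-20264477983987/950268606) = I*sqrt(19256697245161016812122)/950268606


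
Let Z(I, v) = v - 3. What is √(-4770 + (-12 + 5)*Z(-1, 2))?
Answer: I*√4763 ≈ 69.015*I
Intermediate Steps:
Z(I, v) = -3 + v
√(-4770 + (-12 + 5)*Z(-1, 2)) = √(-4770 + (-12 + 5)*(-3 + 2)) = √(-4770 - 7*(-1)) = √(-4770 + 7) = √(-4763) = I*√4763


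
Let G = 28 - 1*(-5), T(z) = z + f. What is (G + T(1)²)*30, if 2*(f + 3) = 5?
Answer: 1995/2 ≈ 997.50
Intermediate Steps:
f = -½ (f = -3 + (½)*5 = -3 + 5/2 = -½ ≈ -0.50000)
T(z) = -½ + z (T(z) = z - ½ = -½ + z)
G = 33 (G = 28 + 5 = 33)
(G + T(1)²)*30 = (33 + (-½ + 1)²)*30 = (33 + (½)²)*30 = (33 + ¼)*30 = (133/4)*30 = 1995/2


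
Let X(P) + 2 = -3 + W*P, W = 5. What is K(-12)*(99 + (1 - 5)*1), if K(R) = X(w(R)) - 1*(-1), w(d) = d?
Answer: -6080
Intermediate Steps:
X(P) = -5 + 5*P (X(P) = -2 + (-3 + 5*P) = -5 + 5*P)
K(R) = -4 + 5*R (K(R) = (-5 + 5*R) - 1*(-1) = (-5 + 5*R) + 1 = -4 + 5*R)
K(-12)*(99 + (1 - 5)*1) = (-4 + 5*(-12))*(99 + (1 - 5)*1) = (-4 - 60)*(99 - 4*1) = -64*(99 - 4) = -64*95 = -6080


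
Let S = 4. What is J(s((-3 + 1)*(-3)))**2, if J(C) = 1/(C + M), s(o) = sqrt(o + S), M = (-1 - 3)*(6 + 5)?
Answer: (44 - sqrt(10))**(-2) ≈ 0.00059962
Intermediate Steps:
M = -44 (M = -4*11 = -44)
s(o) = sqrt(4 + o) (s(o) = sqrt(o + 4) = sqrt(4 + o))
J(C) = 1/(-44 + C) (J(C) = 1/(C - 44) = 1/(-44 + C))
J(s((-3 + 1)*(-3)))**2 = (1/(-44 + sqrt(4 + (-3 + 1)*(-3))))**2 = (1/(-44 + sqrt(4 - 2*(-3))))**2 = (1/(-44 + sqrt(4 + 6)))**2 = (1/(-44 + sqrt(10)))**2 = (-44 + sqrt(10))**(-2)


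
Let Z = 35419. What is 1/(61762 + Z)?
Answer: 1/97181 ≈ 1.0290e-5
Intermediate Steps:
1/(61762 + Z) = 1/(61762 + 35419) = 1/97181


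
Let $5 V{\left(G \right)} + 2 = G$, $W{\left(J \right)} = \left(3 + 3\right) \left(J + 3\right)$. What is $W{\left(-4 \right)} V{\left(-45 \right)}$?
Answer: $\frac{282}{5} \approx 56.4$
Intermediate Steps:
$W{\left(J \right)} = 18 + 6 J$ ($W{\left(J \right)} = 6 \left(3 + J\right) = 18 + 6 J$)
$V{\left(G \right)} = - \frac{2}{5} + \frac{G}{5}$
$W{\left(-4 \right)} V{\left(-45 \right)} = \left(18 + 6 \left(-4\right)\right) \left(- \frac{2}{5} + \frac{1}{5} \left(-45\right)\right) = \left(18 - 24\right) \left(- \frac{2}{5} - 9\right) = \left(-6\right) \left(- \frac{47}{5}\right) = \frac{282}{5}$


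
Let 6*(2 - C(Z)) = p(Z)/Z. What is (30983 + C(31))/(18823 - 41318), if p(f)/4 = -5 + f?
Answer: -2881553/2092035 ≈ -1.3774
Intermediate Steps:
p(f) = -20 + 4*f (p(f) = 4*(-5 + f) = -20 + 4*f)
C(Z) = 2 - (-20 + 4*Z)/(6*Z)
(30983 + C(31))/(18823 - 41318) = (30983 + (⅔)*(5 + 2*31)/31)/(18823 - 41318) = (30983 + (⅔)*(1/31)*(5 + 62))/(-22495) = (30983 + (⅔)*(1/31)*67)*(-1/22495) = (30983 + 134/93)*(-1/22495) = (2881553/93)*(-1/22495) = -2881553/2092035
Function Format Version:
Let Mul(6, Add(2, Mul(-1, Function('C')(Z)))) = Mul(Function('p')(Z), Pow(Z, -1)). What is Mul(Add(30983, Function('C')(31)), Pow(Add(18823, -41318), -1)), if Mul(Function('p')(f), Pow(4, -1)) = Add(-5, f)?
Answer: Rational(-2881553, 2092035) ≈ -1.3774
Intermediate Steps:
Function('p')(f) = Add(-20, Mul(4, f)) (Function('p')(f) = Mul(4, Add(-5, f)) = Add(-20, Mul(4, f)))
Function('C')(Z) = Add(2, Mul(Rational(-1, 6), Pow(Z, -1), Add(-20, Mul(4, Z)))) (Function('C')(Z) = Add(2, Mul(Rational(-1, 6), Mul(Add(-20, Mul(4, Z)), Pow(Z, -1)))) = Add(2, Mul(Rational(-1, 6), Mul(Pow(Z, -1), Add(-20, Mul(4, Z))))) = Add(2, Mul(Rational(-1, 6), Pow(Z, -1), Add(-20, Mul(4, Z)))))
Mul(Add(30983, Function('C')(31)), Pow(Add(18823, -41318), -1)) = Mul(Add(30983, Mul(Rational(2, 3), Pow(31, -1), Add(5, Mul(2, 31)))), Pow(Add(18823, -41318), -1)) = Mul(Add(30983, Mul(Rational(2, 3), Rational(1, 31), Add(5, 62))), Pow(-22495, -1)) = Mul(Add(30983, Mul(Rational(2, 3), Rational(1, 31), 67)), Rational(-1, 22495)) = Mul(Add(30983, Rational(134, 93)), Rational(-1, 22495)) = Mul(Rational(2881553, 93), Rational(-1, 22495)) = Rational(-2881553, 2092035)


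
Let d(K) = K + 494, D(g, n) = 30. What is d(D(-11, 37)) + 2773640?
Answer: 2774164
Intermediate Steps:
d(K) = 494 + K
d(D(-11, 37)) + 2773640 = (494 + 30) + 2773640 = 524 + 2773640 = 2774164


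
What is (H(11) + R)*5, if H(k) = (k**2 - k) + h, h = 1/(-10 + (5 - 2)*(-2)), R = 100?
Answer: 16795/16 ≈ 1049.7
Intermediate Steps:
h = -1/16 (h = 1/(-10 + 3*(-2)) = 1/(-10 - 6) = 1/(-16) = -1/16 ≈ -0.062500)
H(k) = -1/16 + k**2 - k (H(k) = (k**2 - k) - 1/16 = -1/16 + k**2 - k)
(H(11) + R)*5 = ((-1/16 + 11**2 - 1*11) + 100)*5 = ((-1/16 + 121 - 11) + 100)*5 = (1759/16 + 100)*5 = (3359/16)*5 = 16795/16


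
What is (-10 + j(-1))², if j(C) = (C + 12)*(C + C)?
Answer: 1024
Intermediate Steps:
j(C) = 2*C*(12 + C) (j(C) = (12 + C)*(2*C) = 2*C*(12 + C))
(-10 + j(-1))² = (-10 + 2*(-1)*(12 - 1))² = (-10 + 2*(-1)*11)² = (-10 - 22)² = (-32)² = 1024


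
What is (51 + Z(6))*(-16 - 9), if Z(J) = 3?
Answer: -1350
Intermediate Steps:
(51 + Z(6))*(-16 - 9) = (51 + 3)*(-16 - 9) = 54*(-25) = -1350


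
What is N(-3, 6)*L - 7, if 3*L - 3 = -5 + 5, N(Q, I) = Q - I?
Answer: -16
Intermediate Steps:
L = 1 (L = 1 + (-5 + 5)/3 = 1 + (⅓)*0 = 1 + 0 = 1)
N(-3, 6)*L - 7 = (-3 - 1*6)*1 - 7 = (-3 - 6)*1 - 7 = -9*1 - 7 = -9 - 7 = -16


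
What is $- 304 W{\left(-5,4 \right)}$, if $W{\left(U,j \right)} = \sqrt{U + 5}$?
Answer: $0$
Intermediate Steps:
$W{\left(U,j \right)} = \sqrt{5 + U}$
$- 304 W{\left(-5,4 \right)} = - 304 \sqrt{5 - 5} = - 304 \sqrt{0} = \left(-304\right) 0 = 0$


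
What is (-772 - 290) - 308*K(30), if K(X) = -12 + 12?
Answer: -1062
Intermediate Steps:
K(X) = 0
(-772 - 290) - 308*K(30) = (-772 - 290) - 308*0 = -1062 + 0 = -1062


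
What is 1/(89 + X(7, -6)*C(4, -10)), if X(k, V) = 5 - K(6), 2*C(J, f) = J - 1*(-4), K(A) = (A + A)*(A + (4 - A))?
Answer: -1/83 ≈ -0.012048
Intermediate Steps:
K(A) = 8*A (K(A) = (2*A)*4 = 8*A)
C(J, f) = 2 + J/2 (C(J, f) = (J - 1*(-4))/2 = (J + 4)/2 = (4 + J)/2 = 2 + J/2)
X(k, V) = -43 (X(k, V) = 5 - 8*6 = 5 - 1*48 = 5 - 48 = -43)
1/(89 + X(7, -6)*C(4, -10)) = 1/(89 - 43*(2 + (½)*4)) = 1/(89 - 43*(2 + 2)) = 1/(89 - 43*4) = 1/(89 - 172) = 1/(-83) = -1/83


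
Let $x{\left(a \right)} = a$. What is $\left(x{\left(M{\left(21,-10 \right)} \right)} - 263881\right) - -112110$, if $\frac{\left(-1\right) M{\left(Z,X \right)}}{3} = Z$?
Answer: $-151834$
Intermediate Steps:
$M{\left(Z,X \right)} = - 3 Z$
$\left(x{\left(M{\left(21,-10 \right)} \right)} - 263881\right) - -112110 = \left(\left(-3\right) 21 - 263881\right) - -112110 = \left(-63 - 263881\right) + 112110 = -263944 + 112110 = -151834$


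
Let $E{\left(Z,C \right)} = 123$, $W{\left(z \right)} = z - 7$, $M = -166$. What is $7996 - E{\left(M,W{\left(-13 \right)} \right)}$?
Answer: $7873$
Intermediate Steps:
$W{\left(z \right)} = -7 + z$
$7996 - E{\left(M,W{\left(-13 \right)} \right)} = 7996 - 123 = 7873$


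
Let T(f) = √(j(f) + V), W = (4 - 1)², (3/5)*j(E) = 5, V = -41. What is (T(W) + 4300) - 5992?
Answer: -1692 + 7*I*√6/3 ≈ -1692.0 + 5.7155*I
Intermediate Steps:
j(E) = 25/3 (j(E) = (5/3)*5 = 25/3)
W = 9 (W = 3² = 9)
T(f) = 7*I*√6/3 (T(f) = √(25/3 - 41) = √(-98/3) = 7*I*√6/3)
(T(W) + 4300) - 5992 = (7*I*√6/3 + 4300) - 5992 = (4300 + 7*I*√6/3) - 5992 = -1692 + 7*I*√6/3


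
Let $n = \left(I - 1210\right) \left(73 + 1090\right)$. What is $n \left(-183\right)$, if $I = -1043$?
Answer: $479503737$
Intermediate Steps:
$n = -2620239$ ($n = \left(-1043 - 1210\right) \left(73 + 1090\right) = \left(-2253\right) 1163 = -2620239$)
$n \left(-183\right) = \left(-2620239\right) \left(-183\right) = 479503737$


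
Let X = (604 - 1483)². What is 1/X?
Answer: 1/772641 ≈ 1.2943e-6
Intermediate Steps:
X = 772641 (X = (-879)² = 772641)
1/X = 1/772641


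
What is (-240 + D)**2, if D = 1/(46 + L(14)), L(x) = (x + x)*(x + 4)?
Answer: 17423736001/302500 ≈ 57599.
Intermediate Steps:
L(x) = 2*x*(4 + x) (L(x) = (2*x)*(4 + x) = 2*x*(4 + x))
D = 1/550 (D = 1/(46 + 2*14*(4 + 14)) = 1/(46 + 2*14*18) = 1/(46 + 504) = 1/550 ≈ 0.0018182)
(-240 + D)**2 = (-240 + 1/550)**2 = (-131999/550)**2 = 17423736001/302500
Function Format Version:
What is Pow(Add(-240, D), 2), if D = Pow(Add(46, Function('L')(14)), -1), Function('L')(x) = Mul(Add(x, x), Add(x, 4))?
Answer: Rational(17423736001, 302500) ≈ 57599.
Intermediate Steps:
Function('L')(x) = Mul(2, x, Add(4, x)) (Function('L')(x) = Mul(Mul(2, x), Add(4, x)) = Mul(2, x, Add(4, x)))
D = Rational(1, 550) (D = Pow(Add(46, Mul(2, 14, Add(4, 14))), -1) = Pow(Add(46, Mul(2, 14, 18)), -1) = Pow(Add(46, 504), -1) = Pow(550, -1) = Rational(1, 550) ≈ 0.0018182)
Pow(Add(-240, D), 2) = Pow(Add(-240, Rational(1, 550)), 2) = Pow(Rational(-131999, 550), 2) = Rational(17423736001, 302500)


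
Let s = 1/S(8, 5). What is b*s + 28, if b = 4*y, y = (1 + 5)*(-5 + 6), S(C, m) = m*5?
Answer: 724/25 ≈ 28.960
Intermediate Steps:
S(C, m) = 5*m
y = 6 (y = 6*1 = 6)
b = 24 (b = 4*6 = 24)
s = 1/25 (s = 1/(5*5) = 1/25 ≈ 0.040000)
b*s + 28 = 24*(1/25) + 28 = 24/25 + 28 = 724/25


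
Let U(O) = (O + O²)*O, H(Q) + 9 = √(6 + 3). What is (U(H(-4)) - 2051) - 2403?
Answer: -4634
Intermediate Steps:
H(Q) = -6 (H(Q) = -9 + √(6 + 3) = -9 + √9 = -9 + 3 = -6)
U(O) = O*(O + O²)
(U(H(-4)) - 2051) - 2403 = ((-6)²*(1 - 6) - 2051) - 2403 = (36*(-5) - 2051) - 2403 = (-180 - 2051) - 2403 = -2231 - 2403 = -4634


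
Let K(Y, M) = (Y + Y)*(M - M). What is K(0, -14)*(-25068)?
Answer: 0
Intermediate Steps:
K(Y, M) = 0 (K(Y, M) = (2*Y)*0 = 0)
K(0, -14)*(-25068) = 0*(-25068) = 0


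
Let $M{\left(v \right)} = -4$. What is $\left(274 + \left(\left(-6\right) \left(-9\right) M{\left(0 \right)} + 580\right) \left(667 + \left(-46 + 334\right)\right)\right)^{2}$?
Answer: $121030235236$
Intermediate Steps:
$\left(274 + \left(\left(-6\right) \left(-9\right) M{\left(0 \right)} + 580\right) \left(667 + \left(-46 + 334\right)\right)\right)^{2} = \left(274 + \left(\left(-6\right) \left(-9\right) \left(-4\right) + 580\right) \left(667 + \left(-46 + 334\right)\right)\right)^{2} = \left(274 + \left(54 \left(-4\right) + 580\right) \left(667 + 288\right)\right)^{2} = \left(274 + \left(-216 + 580\right) 955\right)^{2} = \left(274 + 364 \cdot 955\right)^{2} = \left(274 + 347620\right)^{2} = 347894^{2} = 121030235236$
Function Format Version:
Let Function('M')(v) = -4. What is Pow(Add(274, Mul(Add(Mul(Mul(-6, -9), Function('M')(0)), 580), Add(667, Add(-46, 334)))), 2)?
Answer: 121030235236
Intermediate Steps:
Pow(Add(274, Mul(Add(Mul(Mul(-6, -9), Function('M')(0)), 580), Add(667, Add(-46, 334)))), 2) = Pow(Add(274, Mul(Add(Mul(Mul(-6, -9), -4), 580), Add(667, Add(-46, 334)))), 2) = Pow(Add(274, Mul(Add(Mul(54, -4), 580), Add(667, 288))), 2) = Pow(Add(274, Mul(Add(-216, 580), 955)), 2) = Pow(Add(274, Mul(364, 955)), 2) = Pow(Add(274, 347620), 2) = Pow(347894, 2) = 121030235236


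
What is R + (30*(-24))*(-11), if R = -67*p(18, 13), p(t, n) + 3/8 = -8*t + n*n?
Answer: 50161/8 ≈ 6270.1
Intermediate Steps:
p(t, n) = -3/8 + n² - 8*t (p(t, n) = -3/8 + (-8*t + n*n) = -3/8 + (-8*t + n²) = -3/8 + (n² - 8*t) = -3/8 + n² - 8*t)
R = -13199/8 (R = -67*(-3/8 + 13² - 8*18) = -67*(-3/8 + 169 - 144) = -67*197/8 = -13199/8 ≈ -1649.9)
R + (30*(-24))*(-11) = -13199/8 + (30*(-24))*(-11) = -13199/8 - 720*(-11) = -13199/8 + 7920 = 50161/8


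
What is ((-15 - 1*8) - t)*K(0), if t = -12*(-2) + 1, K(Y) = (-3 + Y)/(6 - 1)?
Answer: 144/5 ≈ 28.800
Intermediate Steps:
K(Y) = -⅗ + Y/5 (K(Y) = (-3 + Y)/5 = (-3 + Y)*(⅕) = -⅗ + Y/5)
t = 25 (t = -3*(-8) + 1 = 24 + 1 = 25)
((-15 - 1*8) - t)*K(0) = ((-15 - 1*8) - 1*25)*(-⅗ + (⅕)*0) = ((-15 - 8) - 25)*(-⅗ + 0) = (-23 - 25)*(-⅗) = -48*(-⅗) = 144/5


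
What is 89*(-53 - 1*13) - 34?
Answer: -5908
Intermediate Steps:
89*(-53 - 1*13) - 34 = 89*(-53 - 13) - 34 = 89*(-66) - 34 = -5874 - 34 = -5908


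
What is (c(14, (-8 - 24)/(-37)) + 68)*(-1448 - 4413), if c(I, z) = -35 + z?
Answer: -7343833/37 ≈ -1.9848e+5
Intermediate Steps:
(c(14, (-8 - 24)/(-37)) + 68)*(-1448 - 4413) = ((-35 + (-8 - 24)/(-37)) + 68)*(-1448 - 4413) = ((-35 - 32*(-1/37)) + 68)*(-5861) = ((-35 + 32/37) + 68)*(-5861) = (-1263/37 + 68)*(-5861) = (1253/37)*(-5861) = -7343833/37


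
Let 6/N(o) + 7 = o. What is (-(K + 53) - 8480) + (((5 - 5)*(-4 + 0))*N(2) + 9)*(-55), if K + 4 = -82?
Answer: -8942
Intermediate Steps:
K = -86 (K = -4 - 82 = -86)
N(o) = 6/(-7 + o)
(-(K + 53) - 8480) + (((5 - 5)*(-4 + 0))*N(2) + 9)*(-55) = (-(-86 + 53) - 8480) + (((5 - 5)*(-4 + 0))*(6/(-7 + 2)) + 9)*(-55) = (-1*(-33) - 8480) + ((0*(-4))*(6/(-5)) + 9)*(-55) = (33 - 8480) + (0*(6*(-⅕)) + 9)*(-55) = -8447 + (0*(-6/5) + 9)*(-55) = -8447 + (0 + 9)*(-55) = -8447 + 9*(-55) = -8447 - 495 = -8942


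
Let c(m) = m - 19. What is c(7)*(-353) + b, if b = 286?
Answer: 4522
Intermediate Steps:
c(m) = -19 + m
c(7)*(-353) + b = (-19 + 7)*(-353) + 286 = -12*(-353) + 286 = 4236 + 286 = 4522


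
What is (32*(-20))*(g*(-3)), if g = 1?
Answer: 1920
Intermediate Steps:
(32*(-20))*(g*(-3)) = (32*(-20))*(1*(-3)) = -640*(-3) = 1920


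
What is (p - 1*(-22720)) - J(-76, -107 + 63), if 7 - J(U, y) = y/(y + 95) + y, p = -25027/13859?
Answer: 16020767048/706809 ≈ 22666.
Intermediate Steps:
p = -25027/13859 (p = -25027*1/13859 = -25027/13859 ≈ -1.8058)
J(U, y) = 7 - y - y/(95 + y) (J(U, y) = 7 - (y/(y + 95) + y) = 7 - (y/(95 + y) + y) = 7 - (y + y/(95 + y)) = 7 + (-y - y/(95 + y)) = 7 - y - y/(95 + y))
(p - 1*(-22720)) - J(-76, -107 + 63) = (-25027/13859 - 1*(-22720)) - (665 - (-107 + 63)² - 89*(-107 + 63))/(95 + (-107 + 63)) = (-25027/13859 + 22720) - (665 - 1*(-44)² - 89*(-44))/(95 - 44) = 314851453/13859 - (665 - 1*1936 + 3916)/51 = 314851453/13859 - (665 - 1936 + 3916)/51 = 314851453/13859 - 2645/51 = 16020767048/706809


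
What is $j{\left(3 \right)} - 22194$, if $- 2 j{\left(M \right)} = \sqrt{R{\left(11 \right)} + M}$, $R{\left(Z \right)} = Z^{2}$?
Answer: $-22194 - \sqrt{31} \approx -22200.0$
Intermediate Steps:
$j{\left(M \right)} = - \frac{\sqrt{121 + M}}{2}$ ($j{\left(M \right)} = - \frac{\sqrt{11^{2} + M}}{2} = - \frac{\sqrt{121 + M}}{2}$)
$j{\left(3 \right)} - 22194 = - \frac{\sqrt{121 + 3}}{2} - 22194 = - \frac{\sqrt{124}}{2} - 22194 = - \frac{2 \sqrt{31}}{2} - 22194 = - \sqrt{31} - 22194 = -22194 - \sqrt{31}$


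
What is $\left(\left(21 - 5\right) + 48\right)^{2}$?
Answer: $4096$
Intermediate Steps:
$\left(\left(21 - 5\right) + 48\right)^{2} = \left(16 + 48\right)^{2} = 64^{2} = 4096$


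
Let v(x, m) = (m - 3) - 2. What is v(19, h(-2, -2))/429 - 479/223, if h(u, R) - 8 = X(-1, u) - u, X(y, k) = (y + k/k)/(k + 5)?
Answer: -204376/95667 ≈ -2.1363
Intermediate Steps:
X(y, k) = (1 + y)/(5 + k) (X(y, k) = (y + 1)/(5 + k) = (1 + y)/(5 + k))
h(u, R) = 8 - u (h(u, R) = 8 + ((1 - 1)/(5 + u) - u) = 8 + (0/(5 + u) - u) = 8 + (0 - u) = 8 - u)
v(x, m) = -5 + m (v(x, m) = (-3 + m) - 2 = -5 + m)
v(19, h(-2, -2))/429 - 479/223 = (-5 + (8 - 1*(-2)))/429 - 479/223 = (-5 + (8 + 2))*(1/429) - 479*1/223 = (-5 + 10)*(1/429) - 479/223 = 5*(1/429) - 479/223 = 5/429 - 479/223 = -204376/95667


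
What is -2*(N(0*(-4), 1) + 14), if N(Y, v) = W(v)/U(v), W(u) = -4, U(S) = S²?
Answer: -20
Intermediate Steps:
N(Y, v) = -4/v²
-2*(N(0*(-4), 1) + 14) = -2*(-4/1² + 14) = -2*(-4*1 + 14) = -2*(-4 + 14) = -2*10 = -20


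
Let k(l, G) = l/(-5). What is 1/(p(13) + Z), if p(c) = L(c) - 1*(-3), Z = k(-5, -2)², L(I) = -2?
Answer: ½ ≈ 0.50000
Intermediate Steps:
k(l, G) = -l/5 (k(l, G) = l*(-⅕) = -l/5)
Z = 1 (Z = (-⅕*(-5))² = 1² = 1)
p(c) = 1 (p(c) = -2 - 1*(-3) = -2 + 3 = 1)
1/(p(13) + Z) = 1/(1 + 1) = 1/2 = ½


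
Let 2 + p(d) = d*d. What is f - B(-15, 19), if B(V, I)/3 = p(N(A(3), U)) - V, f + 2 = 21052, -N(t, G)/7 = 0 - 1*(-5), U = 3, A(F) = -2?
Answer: 17336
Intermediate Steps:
N(t, G) = -35 (N(t, G) = -7*(0 - 1*(-5)) = -7*(0 + 5) = -7*5 = -35)
f = 21050 (f = -2 + 21052 = 21050)
p(d) = -2 + d² (p(d) = -2 + d*d = -2 + d²)
B(V, I) = 3669 - 3*V (B(V, I) = 3*((-2 + (-35)²) - V) = 3*((-2 + 1225) - V) = 3*(1223 - V) = 3669 - 3*V)
f - B(-15, 19) = 21050 - (3669 - 3*(-15)) = 21050 - (3669 + 45) = 21050 - 1*3714 = 21050 - 3714 = 17336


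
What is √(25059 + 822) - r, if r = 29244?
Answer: -29244 + √25881 ≈ -29083.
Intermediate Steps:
√(25059 + 822) - r = √(25059 + 822) - 1*29244 = √25881 - 29244 = -29244 + √25881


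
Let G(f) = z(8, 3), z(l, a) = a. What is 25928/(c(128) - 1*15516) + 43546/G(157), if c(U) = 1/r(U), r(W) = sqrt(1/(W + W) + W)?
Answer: 3066923728370336/211312876677 - 11112*sqrt(3641)/70437625559 ≈ 14514.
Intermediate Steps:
G(f) = 3
r(W) = sqrt(W + 1/(2*W)) (r(W) = sqrt(1/(2*W) + W) = sqrt(W + 1/(2*W)))
c(U) = 2/sqrt(2/U + 4*U) (c(U) = 1/(sqrt(2/U + 4*U)/2) = 2/sqrt(2/U + 4*U))
25928/(c(128) - 1*15516) + 43546/G(157) = 25928/(sqrt(2)/sqrt(1/128 + 2*128) - 1*15516) + 43546/3 = 25928/(sqrt(2)/sqrt(1/128 + 256) - 15516) + 43546*(1/3) = 25928/(sqrt(2)/sqrt(32769/128) - 15516) + 43546/3 = 25928/(sqrt(2)*(8*sqrt(7282)/10923) - 15516) + 43546/3 = 25928/(16*sqrt(3641)/10923 - 15516) + 43546/3 = 25928/(-15516 + 16*sqrt(3641)/10923) + 43546/3 = 43546/3 + 25928/(-15516 + 16*sqrt(3641)/10923)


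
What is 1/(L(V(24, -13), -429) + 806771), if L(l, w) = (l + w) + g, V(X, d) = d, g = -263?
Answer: 1/806066 ≈ 1.2406e-6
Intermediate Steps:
L(l, w) = -263 + l + w (L(l, w) = (l + w) - 263 = -263 + l + w)
1/(L(V(24, -13), -429) + 806771) = 1/((-263 - 13 - 429) + 806771) = 1/(-705 + 806771) = 1/806066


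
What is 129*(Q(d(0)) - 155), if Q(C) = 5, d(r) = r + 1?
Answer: -19350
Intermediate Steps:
d(r) = 1 + r
129*(Q(d(0)) - 155) = 129*(5 - 155) = 129*(-150) = -19350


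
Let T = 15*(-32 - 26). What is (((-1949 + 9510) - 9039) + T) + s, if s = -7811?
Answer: -10159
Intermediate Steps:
T = -870 (T = 15*(-58) = -870)
(((-1949 + 9510) - 9039) + T) + s = (((-1949 + 9510) - 9039) - 870) - 7811 = ((7561 - 9039) - 870) - 7811 = (-1478 - 870) - 7811 = -2348 - 7811 = -10159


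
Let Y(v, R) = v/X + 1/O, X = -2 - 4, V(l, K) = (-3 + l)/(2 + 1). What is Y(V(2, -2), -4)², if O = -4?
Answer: 49/1296 ≈ 0.037809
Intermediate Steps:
V(l, K) = -1 + l/3 (V(l, K) = (-3 + l)/3 = (-3 + l)*(⅓) = -1 + l/3)
X = -6
Y(v, R) = -¼ - v/6 (Y(v, R) = v/(-6) + 1/(-4) = v*(-⅙) + 1*(-¼) = -v/6 - ¼ = -¼ - v/6)
Y(V(2, -2), -4)² = (-¼ - (-1 + (⅓)*2)/6)² = (-¼ - (-1 + ⅔)/6)² = (-¼ - ⅙*(-⅓))² = (-¼ + 1/18)² = (-7/36)² = 49/1296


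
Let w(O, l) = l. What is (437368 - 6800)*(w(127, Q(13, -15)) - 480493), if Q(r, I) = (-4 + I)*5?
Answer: -206925813984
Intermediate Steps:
Q(r, I) = -20 + 5*I
(437368 - 6800)*(w(127, Q(13, -15)) - 480493) = (437368 - 6800)*((-20 + 5*(-15)) - 480493) = 430568*((-20 - 75) - 480493) = 430568*(-95 - 480493) = 430568*(-480588) = -206925813984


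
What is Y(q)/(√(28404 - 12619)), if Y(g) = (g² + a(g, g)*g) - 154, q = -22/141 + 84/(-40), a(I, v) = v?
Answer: -142964939*√15785/15691079250 ≈ -1.1447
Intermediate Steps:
q = -3181/1410 (q = -22*1/141 + 84*(-1/40) = -22/141 - 21/10 = -3181/1410 ≈ -2.2560)
Y(g) = -154 + 2*g² (Y(g) = (g² + g*g) - 154 = (g² + g²) - 154 = 2*g² - 154 = -154 + 2*g²)
Y(q)/(√(28404 - 12619)) = (-154 + 2*(-3181/1410)²)/(√(28404 - 12619)) = (-154 + 2*(10118761/1988100))/(√15785) = (-154 + 10118761/994050)*(√15785/15785) = -142964939*√15785/15691079250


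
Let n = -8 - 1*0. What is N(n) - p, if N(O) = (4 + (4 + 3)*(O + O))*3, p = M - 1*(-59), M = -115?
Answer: -268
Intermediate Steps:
n = -8 (n = -8 + 0 = -8)
p = -56 (p = -115 - 1*(-59) = -115 + 59 = -56)
N(O) = 12 + 42*O (N(O) = (4 + 7*(2*O))*3 = (4 + 14*O)*3 = 12 + 42*O)
N(n) - p = (12 + 42*(-8)) - 1*(-56) = (12 - 336) + 56 = -324 + 56 = -268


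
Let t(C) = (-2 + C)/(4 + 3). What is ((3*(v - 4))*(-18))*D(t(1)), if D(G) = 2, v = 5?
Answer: -108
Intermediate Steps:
t(C) = -2/7 + C/7 (t(C) = (-2 + C)/7 = (-2 + C)*(⅐) = -2/7 + C/7)
((3*(v - 4))*(-18))*D(t(1)) = ((3*(5 - 4))*(-18))*2 = ((3*1)*(-18))*2 = (3*(-18))*2 = -54*2 = -108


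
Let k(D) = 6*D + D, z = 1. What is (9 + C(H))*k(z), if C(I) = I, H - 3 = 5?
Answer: 119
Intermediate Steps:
H = 8 (H = 3 + 5 = 8)
k(D) = 7*D
(9 + C(H))*k(z) = (9 + 8)*(7*1) = 17*7 = 119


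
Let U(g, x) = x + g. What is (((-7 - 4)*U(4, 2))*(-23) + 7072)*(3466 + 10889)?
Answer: 123309450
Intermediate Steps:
U(g, x) = g + x
(((-7 - 4)*U(4, 2))*(-23) + 7072)*(3466 + 10889) = (((-7 - 4)*(4 + 2))*(-23) + 7072)*(3466 + 10889) = (-11*6*(-23) + 7072)*14355 = (-66*(-23) + 7072)*14355 = (1518 + 7072)*14355 = 8590*14355 = 123309450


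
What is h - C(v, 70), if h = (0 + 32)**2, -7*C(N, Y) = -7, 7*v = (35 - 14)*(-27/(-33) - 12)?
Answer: 1023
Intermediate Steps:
v = -369/11 (v = ((35 - 14)*(-27/(-33) - 12))/7 = (21*(-27*(-1/33) - 12))/7 = (21*(9/11 - 12))/7 = (21*(-123/11))/7 = (1/7)*(-2583/11) = -369/11 ≈ -33.545)
C(N, Y) = 1 (C(N, Y) = -1/7*(-7) = 1)
h = 1024 (h = 32**2 = 1024)
h - C(v, 70) = 1024 - 1*1 = 1024 - 1 = 1023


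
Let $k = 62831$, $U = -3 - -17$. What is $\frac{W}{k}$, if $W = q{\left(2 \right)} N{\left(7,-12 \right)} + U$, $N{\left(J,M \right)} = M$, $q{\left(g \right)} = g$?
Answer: $- \frac{10}{62831} \approx -0.00015916$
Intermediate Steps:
$U = 14$ ($U = -3 + 17 = 14$)
$W = -10$ ($W = 2 \left(-12\right) + 14 = -24 + 14 = -10$)
$\frac{W}{k} = - \frac{10}{62831}$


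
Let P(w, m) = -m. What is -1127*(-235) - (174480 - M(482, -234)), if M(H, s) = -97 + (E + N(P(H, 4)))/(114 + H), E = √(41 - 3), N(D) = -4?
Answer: 13449931/149 + √38/596 ≈ 90268.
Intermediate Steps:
E = √38 ≈ 6.1644
M(H, s) = -97 + (-4 + √38)/(114 + H) (M(H, s) = -97 + (√38 - 4)/(114 + H) = -97 + (-4 + √38)/(114 + H))
-1127*(-235) - (174480 - M(482, -234)) = -1127*(-235) - (174480 - (-11062 + √38 - 97*482)/(114 + 482)) = 264845 - (174480 - (-11062 + √38 - 46754)/596) = 264845 - (174480 - (-57816 + √38)/596) = 264845 - (174480 - (-14454/149 + √38/596)) = 264845 - (174480 + (14454/149 - √38/596)) = 264845 - (26011974/149 - √38/596) = 264845 + (-26011974/149 + √38/596) = 13449931/149 + √38/596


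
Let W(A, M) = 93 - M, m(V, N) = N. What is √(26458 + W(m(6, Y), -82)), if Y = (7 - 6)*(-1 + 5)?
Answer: √26633 ≈ 163.20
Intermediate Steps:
Y = 4 (Y = 1*4 = 4)
√(26458 + W(m(6, Y), -82)) = √(26458 + (93 - 1*(-82))) = √(26458 + (93 + 82)) = √(26458 + 175) = √26633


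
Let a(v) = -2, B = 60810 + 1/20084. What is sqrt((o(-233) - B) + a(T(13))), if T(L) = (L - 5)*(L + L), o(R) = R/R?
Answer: 1125*I*sqrt(4845265)/10042 ≈ 246.6*I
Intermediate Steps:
o(R) = 1
T(L) = 2*L*(-5 + L) (T(L) = (-5 + L)*(2*L) = 2*L*(-5 + L))
B = 1221308041/20084 (B = 60810 + 1/20084 = 1221308041/20084 ≈ 60810.)
sqrt((o(-233) - B) + a(T(13))) = sqrt((1 - 1*1221308041/20084) - 2) = sqrt((1 - 1221308041/20084) - 2) = sqrt(-1221287957/20084 - 2) = sqrt(-1221328125/20084) = 1125*I*sqrt(4845265)/10042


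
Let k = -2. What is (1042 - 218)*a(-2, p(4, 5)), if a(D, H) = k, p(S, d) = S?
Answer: -1648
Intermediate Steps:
a(D, H) = -2
(1042 - 218)*a(-2, p(4, 5)) = (1042 - 218)*(-2) = 824*(-2) = -1648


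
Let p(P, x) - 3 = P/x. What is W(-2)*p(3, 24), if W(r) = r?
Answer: -25/4 ≈ -6.2500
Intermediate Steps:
p(P, x) = 3 + P/x
W(-2)*p(3, 24) = -2*(3 + 3/24) = -2*(3 + 3*(1/24)) = -2*(3 + ⅛) = -2*25/8 = -25/4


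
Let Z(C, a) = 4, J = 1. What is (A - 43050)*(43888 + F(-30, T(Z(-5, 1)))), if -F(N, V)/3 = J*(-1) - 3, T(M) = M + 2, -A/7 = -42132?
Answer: 11057268600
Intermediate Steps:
A = 294924 (A = -7*(-42132) = 294924)
T(M) = 2 + M
F(N, V) = 12 (F(N, V) = -3*(1*(-1) - 3) = -3*(-1 - 3) = -3*(-4) = 12)
(A - 43050)*(43888 + F(-30, T(Z(-5, 1)))) = (294924 - 43050)*(43888 + 12) = 251874*43900 = 11057268600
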